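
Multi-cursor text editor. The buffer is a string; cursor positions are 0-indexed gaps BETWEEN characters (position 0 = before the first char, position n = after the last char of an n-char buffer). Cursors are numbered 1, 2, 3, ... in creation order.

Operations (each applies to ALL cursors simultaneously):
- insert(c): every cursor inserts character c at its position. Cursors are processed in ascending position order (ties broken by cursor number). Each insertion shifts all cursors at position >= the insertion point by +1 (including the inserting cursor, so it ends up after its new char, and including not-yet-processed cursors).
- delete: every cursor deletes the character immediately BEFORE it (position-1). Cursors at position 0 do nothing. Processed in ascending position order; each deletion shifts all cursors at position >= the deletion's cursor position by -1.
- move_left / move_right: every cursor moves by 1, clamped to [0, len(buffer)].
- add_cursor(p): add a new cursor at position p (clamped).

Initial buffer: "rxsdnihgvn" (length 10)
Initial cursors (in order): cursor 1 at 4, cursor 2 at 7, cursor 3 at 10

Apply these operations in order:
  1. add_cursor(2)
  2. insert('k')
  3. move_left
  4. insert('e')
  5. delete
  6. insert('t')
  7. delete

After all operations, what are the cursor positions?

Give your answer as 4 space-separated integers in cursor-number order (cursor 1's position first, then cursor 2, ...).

After op 1 (add_cursor(2)): buffer="rxsdnihgvn" (len 10), cursors c4@2 c1@4 c2@7 c3@10, authorship ..........
After op 2 (insert('k')): buffer="rxksdknihkgvnk" (len 14), cursors c4@3 c1@6 c2@10 c3@14, authorship ..4..1...2...3
After op 3 (move_left): buffer="rxksdknihkgvnk" (len 14), cursors c4@2 c1@5 c2@9 c3@13, authorship ..4..1...2...3
After op 4 (insert('e')): buffer="rxeksdeknihekgvnek" (len 18), cursors c4@3 c1@7 c2@12 c3@17, authorship ..44..11...22...33
After op 5 (delete): buffer="rxksdknihkgvnk" (len 14), cursors c4@2 c1@5 c2@9 c3@13, authorship ..4..1...2...3
After op 6 (insert('t')): buffer="rxtksdtknihtkgvntk" (len 18), cursors c4@3 c1@7 c2@12 c3@17, authorship ..44..11...22...33
After op 7 (delete): buffer="rxksdknihkgvnk" (len 14), cursors c4@2 c1@5 c2@9 c3@13, authorship ..4..1...2...3

Answer: 5 9 13 2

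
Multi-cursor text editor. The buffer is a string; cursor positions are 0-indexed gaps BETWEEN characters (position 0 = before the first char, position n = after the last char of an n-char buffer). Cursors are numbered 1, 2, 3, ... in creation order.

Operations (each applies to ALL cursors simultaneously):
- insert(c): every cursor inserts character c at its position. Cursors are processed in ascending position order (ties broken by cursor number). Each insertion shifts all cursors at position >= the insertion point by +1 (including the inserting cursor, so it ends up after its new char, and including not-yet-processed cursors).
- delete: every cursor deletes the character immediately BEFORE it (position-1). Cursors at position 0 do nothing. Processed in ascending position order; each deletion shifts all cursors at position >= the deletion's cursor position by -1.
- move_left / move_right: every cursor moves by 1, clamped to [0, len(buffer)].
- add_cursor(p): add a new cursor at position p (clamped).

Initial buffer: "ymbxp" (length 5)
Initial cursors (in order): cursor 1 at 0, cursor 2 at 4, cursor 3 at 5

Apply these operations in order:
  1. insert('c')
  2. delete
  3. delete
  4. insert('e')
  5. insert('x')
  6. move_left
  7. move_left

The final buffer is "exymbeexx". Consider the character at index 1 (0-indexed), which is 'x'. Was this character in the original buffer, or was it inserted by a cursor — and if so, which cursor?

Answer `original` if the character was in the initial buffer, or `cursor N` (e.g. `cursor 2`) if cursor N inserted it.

After op 1 (insert('c')): buffer="cymbxcpc" (len 8), cursors c1@1 c2@6 c3@8, authorship 1....2.3
After op 2 (delete): buffer="ymbxp" (len 5), cursors c1@0 c2@4 c3@5, authorship .....
After op 3 (delete): buffer="ymb" (len 3), cursors c1@0 c2@3 c3@3, authorship ...
After op 4 (insert('e')): buffer="eymbee" (len 6), cursors c1@1 c2@6 c3@6, authorship 1...23
After op 5 (insert('x')): buffer="exymbeexx" (len 9), cursors c1@2 c2@9 c3@9, authorship 11...2323
After op 6 (move_left): buffer="exymbeexx" (len 9), cursors c1@1 c2@8 c3@8, authorship 11...2323
After op 7 (move_left): buffer="exymbeexx" (len 9), cursors c1@0 c2@7 c3@7, authorship 11...2323
Authorship (.=original, N=cursor N): 1 1 . . . 2 3 2 3
Index 1: author = 1

Answer: cursor 1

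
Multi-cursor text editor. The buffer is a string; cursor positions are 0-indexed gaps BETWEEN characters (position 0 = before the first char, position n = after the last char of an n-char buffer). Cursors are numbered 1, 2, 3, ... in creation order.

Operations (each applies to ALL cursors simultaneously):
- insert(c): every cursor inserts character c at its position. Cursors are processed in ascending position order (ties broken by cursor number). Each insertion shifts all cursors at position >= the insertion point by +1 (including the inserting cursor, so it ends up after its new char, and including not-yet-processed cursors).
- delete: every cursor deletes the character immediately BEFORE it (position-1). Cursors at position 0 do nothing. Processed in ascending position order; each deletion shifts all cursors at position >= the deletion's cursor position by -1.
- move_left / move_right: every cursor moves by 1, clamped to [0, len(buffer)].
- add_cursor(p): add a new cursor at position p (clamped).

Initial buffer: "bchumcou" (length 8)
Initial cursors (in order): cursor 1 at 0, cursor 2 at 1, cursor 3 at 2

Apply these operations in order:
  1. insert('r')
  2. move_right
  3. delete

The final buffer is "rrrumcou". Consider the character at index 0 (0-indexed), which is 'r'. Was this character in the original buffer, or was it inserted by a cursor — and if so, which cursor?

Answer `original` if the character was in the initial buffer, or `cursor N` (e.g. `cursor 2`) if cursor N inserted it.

Answer: cursor 1

Derivation:
After op 1 (insert('r')): buffer="rbrcrhumcou" (len 11), cursors c1@1 c2@3 c3@5, authorship 1.2.3......
After op 2 (move_right): buffer="rbrcrhumcou" (len 11), cursors c1@2 c2@4 c3@6, authorship 1.2.3......
After op 3 (delete): buffer="rrrumcou" (len 8), cursors c1@1 c2@2 c3@3, authorship 123.....
Authorship (.=original, N=cursor N): 1 2 3 . . . . .
Index 0: author = 1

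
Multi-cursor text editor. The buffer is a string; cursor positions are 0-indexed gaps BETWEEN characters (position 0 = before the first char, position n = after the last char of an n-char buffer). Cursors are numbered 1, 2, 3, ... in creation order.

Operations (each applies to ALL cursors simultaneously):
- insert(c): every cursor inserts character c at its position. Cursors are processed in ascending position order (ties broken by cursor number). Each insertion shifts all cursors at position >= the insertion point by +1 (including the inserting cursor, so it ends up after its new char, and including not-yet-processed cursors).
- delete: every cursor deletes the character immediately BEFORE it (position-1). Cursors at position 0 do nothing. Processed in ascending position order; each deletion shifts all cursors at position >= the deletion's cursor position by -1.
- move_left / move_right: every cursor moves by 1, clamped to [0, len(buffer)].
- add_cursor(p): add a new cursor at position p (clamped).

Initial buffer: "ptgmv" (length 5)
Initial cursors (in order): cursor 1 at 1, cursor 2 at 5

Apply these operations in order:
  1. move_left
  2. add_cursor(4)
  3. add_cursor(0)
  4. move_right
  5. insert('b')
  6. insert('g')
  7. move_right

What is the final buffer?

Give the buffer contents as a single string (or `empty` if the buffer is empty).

Answer: pbbggtgmvbbgg

Derivation:
After op 1 (move_left): buffer="ptgmv" (len 5), cursors c1@0 c2@4, authorship .....
After op 2 (add_cursor(4)): buffer="ptgmv" (len 5), cursors c1@0 c2@4 c3@4, authorship .....
After op 3 (add_cursor(0)): buffer="ptgmv" (len 5), cursors c1@0 c4@0 c2@4 c3@4, authorship .....
After op 4 (move_right): buffer="ptgmv" (len 5), cursors c1@1 c4@1 c2@5 c3@5, authorship .....
After op 5 (insert('b')): buffer="pbbtgmvbb" (len 9), cursors c1@3 c4@3 c2@9 c3@9, authorship .14....23
After op 6 (insert('g')): buffer="pbbggtgmvbbgg" (len 13), cursors c1@5 c4@5 c2@13 c3@13, authorship .1414....2323
After op 7 (move_right): buffer="pbbggtgmvbbgg" (len 13), cursors c1@6 c4@6 c2@13 c3@13, authorship .1414....2323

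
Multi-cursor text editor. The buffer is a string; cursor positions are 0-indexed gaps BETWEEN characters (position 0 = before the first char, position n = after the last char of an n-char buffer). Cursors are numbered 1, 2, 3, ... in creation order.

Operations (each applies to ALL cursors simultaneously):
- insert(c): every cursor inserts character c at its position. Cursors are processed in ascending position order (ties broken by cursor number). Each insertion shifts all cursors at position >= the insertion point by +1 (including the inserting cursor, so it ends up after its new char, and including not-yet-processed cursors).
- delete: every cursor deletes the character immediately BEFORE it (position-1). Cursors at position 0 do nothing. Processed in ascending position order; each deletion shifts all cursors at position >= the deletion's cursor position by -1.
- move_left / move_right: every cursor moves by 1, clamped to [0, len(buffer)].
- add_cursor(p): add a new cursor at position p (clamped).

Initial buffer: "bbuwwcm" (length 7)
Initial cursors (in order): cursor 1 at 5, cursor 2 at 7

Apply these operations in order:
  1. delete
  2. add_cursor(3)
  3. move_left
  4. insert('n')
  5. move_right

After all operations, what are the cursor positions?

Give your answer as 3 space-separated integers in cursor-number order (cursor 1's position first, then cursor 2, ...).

Answer: 6 8 4

Derivation:
After op 1 (delete): buffer="bbuwc" (len 5), cursors c1@4 c2@5, authorship .....
After op 2 (add_cursor(3)): buffer="bbuwc" (len 5), cursors c3@3 c1@4 c2@5, authorship .....
After op 3 (move_left): buffer="bbuwc" (len 5), cursors c3@2 c1@3 c2@4, authorship .....
After op 4 (insert('n')): buffer="bbnunwnc" (len 8), cursors c3@3 c1@5 c2@7, authorship ..3.1.2.
After op 5 (move_right): buffer="bbnunwnc" (len 8), cursors c3@4 c1@6 c2@8, authorship ..3.1.2.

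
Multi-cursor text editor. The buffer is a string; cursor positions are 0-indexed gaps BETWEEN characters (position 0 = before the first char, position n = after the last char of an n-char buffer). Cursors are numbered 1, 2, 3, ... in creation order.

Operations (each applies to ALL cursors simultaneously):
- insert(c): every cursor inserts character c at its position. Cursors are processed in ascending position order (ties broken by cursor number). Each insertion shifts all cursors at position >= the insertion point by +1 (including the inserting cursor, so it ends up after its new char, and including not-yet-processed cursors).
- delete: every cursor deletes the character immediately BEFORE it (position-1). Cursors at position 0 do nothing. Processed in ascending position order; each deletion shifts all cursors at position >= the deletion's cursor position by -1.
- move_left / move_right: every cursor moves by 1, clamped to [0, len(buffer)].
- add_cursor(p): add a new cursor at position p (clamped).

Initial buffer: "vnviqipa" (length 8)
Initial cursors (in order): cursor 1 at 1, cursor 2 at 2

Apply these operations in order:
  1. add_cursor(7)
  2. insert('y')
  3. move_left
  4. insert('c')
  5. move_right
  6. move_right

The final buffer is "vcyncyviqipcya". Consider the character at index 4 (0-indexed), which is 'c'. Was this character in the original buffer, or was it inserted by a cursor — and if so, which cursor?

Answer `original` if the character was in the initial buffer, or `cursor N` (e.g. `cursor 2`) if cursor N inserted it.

Answer: cursor 2

Derivation:
After op 1 (add_cursor(7)): buffer="vnviqipa" (len 8), cursors c1@1 c2@2 c3@7, authorship ........
After op 2 (insert('y')): buffer="vynyviqipya" (len 11), cursors c1@2 c2@4 c3@10, authorship .1.2.....3.
After op 3 (move_left): buffer="vynyviqipya" (len 11), cursors c1@1 c2@3 c3@9, authorship .1.2.....3.
After op 4 (insert('c')): buffer="vcyncyviqipcya" (len 14), cursors c1@2 c2@5 c3@12, authorship .11.22.....33.
After op 5 (move_right): buffer="vcyncyviqipcya" (len 14), cursors c1@3 c2@6 c3@13, authorship .11.22.....33.
After op 6 (move_right): buffer="vcyncyviqipcya" (len 14), cursors c1@4 c2@7 c3@14, authorship .11.22.....33.
Authorship (.=original, N=cursor N): . 1 1 . 2 2 . . . . . 3 3 .
Index 4: author = 2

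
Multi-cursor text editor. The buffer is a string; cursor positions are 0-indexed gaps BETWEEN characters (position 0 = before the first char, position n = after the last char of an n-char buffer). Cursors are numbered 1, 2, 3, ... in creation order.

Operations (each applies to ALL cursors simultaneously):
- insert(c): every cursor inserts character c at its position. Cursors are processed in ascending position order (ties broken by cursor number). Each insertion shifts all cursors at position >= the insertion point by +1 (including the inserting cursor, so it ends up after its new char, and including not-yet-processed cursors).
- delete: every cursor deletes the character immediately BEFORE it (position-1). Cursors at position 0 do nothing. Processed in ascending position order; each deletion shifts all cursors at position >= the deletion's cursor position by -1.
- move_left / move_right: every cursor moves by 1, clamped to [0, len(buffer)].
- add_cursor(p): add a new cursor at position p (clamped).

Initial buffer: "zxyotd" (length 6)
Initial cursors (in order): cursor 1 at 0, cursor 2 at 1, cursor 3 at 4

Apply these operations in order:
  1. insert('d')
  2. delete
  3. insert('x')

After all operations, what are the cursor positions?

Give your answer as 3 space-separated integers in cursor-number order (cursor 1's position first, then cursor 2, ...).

Answer: 1 3 7

Derivation:
After op 1 (insert('d')): buffer="dzdxyodtd" (len 9), cursors c1@1 c2@3 c3@7, authorship 1.2...3..
After op 2 (delete): buffer="zxyotd" (len 6), cursors c1@0 c2@1 c3@4, authorship ......
After op 3 (insert('x')): buffer="xzxxyoxtd" (len 9), cursors c1@1 c2@3 c3@7, authorship 1.2...3..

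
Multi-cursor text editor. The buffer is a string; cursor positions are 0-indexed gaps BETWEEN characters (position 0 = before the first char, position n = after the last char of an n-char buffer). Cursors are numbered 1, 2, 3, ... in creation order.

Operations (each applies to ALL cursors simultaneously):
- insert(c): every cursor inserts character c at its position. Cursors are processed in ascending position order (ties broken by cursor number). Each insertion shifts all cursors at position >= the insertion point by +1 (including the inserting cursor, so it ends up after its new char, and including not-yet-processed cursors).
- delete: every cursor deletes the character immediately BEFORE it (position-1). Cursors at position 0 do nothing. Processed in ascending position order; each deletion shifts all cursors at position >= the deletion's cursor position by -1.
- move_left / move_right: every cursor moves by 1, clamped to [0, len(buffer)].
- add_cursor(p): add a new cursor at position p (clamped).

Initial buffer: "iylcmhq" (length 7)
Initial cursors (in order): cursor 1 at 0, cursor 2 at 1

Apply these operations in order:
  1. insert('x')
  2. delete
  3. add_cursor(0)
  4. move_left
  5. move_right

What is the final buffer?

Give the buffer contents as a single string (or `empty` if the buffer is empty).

Answer: iylcmhq

Derivation:
After op 1 (insert('x')): buffer="xixylcmhq" (len 9), cursors c1@1 c2@3, authorship 1.2......
After op 2 (delete): buffer="iylcmhq" (len 7), cursors c1@0 c2@1, authorship .......
After op 3 (add_cursor(0)): buffer="iylcmhq" (len 7), cursors c1@0 c3@0 c2@1, authorship .......
After op 4 (move_left): buffer="iylcmhq" (len 7), cursors c1@0 c2@0 c3@0, authorship .......
After op 5 (move_right): buffer="iylcmhq" (len 7), cursors c1@1 c2@1 c3@1, authorship .......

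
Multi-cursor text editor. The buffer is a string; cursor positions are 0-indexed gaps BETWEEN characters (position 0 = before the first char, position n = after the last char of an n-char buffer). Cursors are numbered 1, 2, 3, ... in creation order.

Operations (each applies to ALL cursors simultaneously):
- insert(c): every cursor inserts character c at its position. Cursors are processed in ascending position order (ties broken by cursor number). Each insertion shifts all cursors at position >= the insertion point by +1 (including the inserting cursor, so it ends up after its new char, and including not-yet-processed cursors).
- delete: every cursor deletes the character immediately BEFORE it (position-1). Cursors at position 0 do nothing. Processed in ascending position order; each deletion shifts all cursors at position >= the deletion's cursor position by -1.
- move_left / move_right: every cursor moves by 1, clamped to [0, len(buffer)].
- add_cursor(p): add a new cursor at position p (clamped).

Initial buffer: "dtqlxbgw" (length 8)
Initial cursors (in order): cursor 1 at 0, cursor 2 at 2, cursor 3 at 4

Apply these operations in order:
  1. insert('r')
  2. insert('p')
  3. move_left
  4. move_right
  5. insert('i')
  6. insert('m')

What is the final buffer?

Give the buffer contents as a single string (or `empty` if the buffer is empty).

After op 1 (insert('r')): buffer="rdtrqlrxbgw" (len 11), cursors c1@1 c2@4 c3@7, authorship 1..2..3....
After op 2 (insert('p')): buffer="rpdtrpqlrpxbgw" (len 14), cursors c1@2 c2@6 c3@10, authorship 11..22..33....
After op 3 (move_left): buffer="rpdtrpqlrpxbgw" (len 14), cursors c1@1 c2@5 c3@9, authorship 11..22..33....
After op 4 (move_right): buffer="rpdtrpqlrpxbgw" (len 14), cursors c1@2 c2@6 c3@10, authorship 11..22..33....
After op 5 (insert('i')): buffer="rpidtrpiqlrpixbgw" (len 17), cursors c1@3 c2@8 c3@13, authorship 111..222..333....
After op 6 (insert('m')): buffer="rpimdtrpimqlrpimxbgw" (len 20), cursors c1@4 c2@10 c3@16, authorship 1111..2222..3333....

Answer: rpimdtrpimqlrpimxbgw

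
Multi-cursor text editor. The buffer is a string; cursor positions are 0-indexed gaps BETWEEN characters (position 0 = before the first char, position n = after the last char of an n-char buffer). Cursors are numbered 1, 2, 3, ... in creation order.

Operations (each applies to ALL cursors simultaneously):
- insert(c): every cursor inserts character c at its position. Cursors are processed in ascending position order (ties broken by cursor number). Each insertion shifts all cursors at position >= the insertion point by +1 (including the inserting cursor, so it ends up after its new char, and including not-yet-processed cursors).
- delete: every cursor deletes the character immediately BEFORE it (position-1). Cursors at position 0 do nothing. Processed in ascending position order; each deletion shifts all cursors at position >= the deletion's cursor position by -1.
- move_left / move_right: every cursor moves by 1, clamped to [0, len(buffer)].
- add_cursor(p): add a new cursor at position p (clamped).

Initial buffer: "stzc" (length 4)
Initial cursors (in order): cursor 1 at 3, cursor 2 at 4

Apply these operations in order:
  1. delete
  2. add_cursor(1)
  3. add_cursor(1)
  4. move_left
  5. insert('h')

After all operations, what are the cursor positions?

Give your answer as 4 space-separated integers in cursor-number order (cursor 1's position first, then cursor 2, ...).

After op 1 (delete): buffer="st" (len 2), cursors c1@2 c2@2, authorship ..
After op 2 (add_cursor(1)): buffer="st" (len 2), cursors c3@1 c1@2 c2@2, authorship ..
After op 3 (add_cursor(1)): buffer="st" (len 2), cursors c3@1 c4@1 c1@2 c2@2, authorship ..
After op 4 (move_left): buffer="st" (len 2), cursors c3@0 c4@0 c1@1 c2@1, authorship ..
After op 5 (insert('h')): buffer="hhshht" (len 6), cursors c3@2 c4@2 c1@5 c2@5, authorship 34.12.

Answer: 5 5 2 2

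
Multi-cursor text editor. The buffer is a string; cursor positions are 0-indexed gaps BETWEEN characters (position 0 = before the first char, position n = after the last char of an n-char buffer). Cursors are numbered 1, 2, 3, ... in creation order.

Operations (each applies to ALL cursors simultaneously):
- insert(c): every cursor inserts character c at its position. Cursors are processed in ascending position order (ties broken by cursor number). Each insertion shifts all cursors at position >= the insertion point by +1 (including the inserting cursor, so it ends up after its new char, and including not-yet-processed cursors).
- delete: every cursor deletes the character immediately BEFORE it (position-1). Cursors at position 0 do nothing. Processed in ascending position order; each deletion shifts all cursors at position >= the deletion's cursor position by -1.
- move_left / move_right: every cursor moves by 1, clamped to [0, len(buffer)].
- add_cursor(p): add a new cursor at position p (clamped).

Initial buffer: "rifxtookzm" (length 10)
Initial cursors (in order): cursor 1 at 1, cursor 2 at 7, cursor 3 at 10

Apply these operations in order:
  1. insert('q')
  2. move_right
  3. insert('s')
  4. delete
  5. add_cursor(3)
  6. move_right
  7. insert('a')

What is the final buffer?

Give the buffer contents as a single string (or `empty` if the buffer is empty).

After op 1 (insert('q')): buffer="rqifxtooqkzmq" (len 13), cursors c1@2 c2@9 c3@13, authorship .1......2...3
After op 2 (move_right): buffer="rqifxtooqkzmq" (len 13), cursors c1@3 c2@10 c3@13, authorship .1......2...3
After op 3 (insert('s')): buffer="rqisfxtooqkszmqs" (len 16), cursors c1@4 c2@12 c3@16, authorship .1.1.....2.2..33
After op 4 (delete): buffer="rqifxtooqkzmq" (len 13), cursors c1@3 c2@10 c3@13, authorship .1......2...3
After op 5 (add_cursor(3)): buffer="rqifxtooqkzmq" (len 13), cursors c1@3 c4@3 c2@10 c3@13, authorship .1......2...3
After op 6 (move_right): buffer="rqifxtooqkzmq" (len 13), cursors c1@4 c4@4 c2@11 c3@13, authorship .1......2...3
After op 7 (insert('a')): buffer="rqifaaxtooqkzamqa" (len 17), cursors c1@6 c4@6 c2@14 c3@17, authorship .1..14....2..2.33

Answer: rqifaaxtooqkzamqa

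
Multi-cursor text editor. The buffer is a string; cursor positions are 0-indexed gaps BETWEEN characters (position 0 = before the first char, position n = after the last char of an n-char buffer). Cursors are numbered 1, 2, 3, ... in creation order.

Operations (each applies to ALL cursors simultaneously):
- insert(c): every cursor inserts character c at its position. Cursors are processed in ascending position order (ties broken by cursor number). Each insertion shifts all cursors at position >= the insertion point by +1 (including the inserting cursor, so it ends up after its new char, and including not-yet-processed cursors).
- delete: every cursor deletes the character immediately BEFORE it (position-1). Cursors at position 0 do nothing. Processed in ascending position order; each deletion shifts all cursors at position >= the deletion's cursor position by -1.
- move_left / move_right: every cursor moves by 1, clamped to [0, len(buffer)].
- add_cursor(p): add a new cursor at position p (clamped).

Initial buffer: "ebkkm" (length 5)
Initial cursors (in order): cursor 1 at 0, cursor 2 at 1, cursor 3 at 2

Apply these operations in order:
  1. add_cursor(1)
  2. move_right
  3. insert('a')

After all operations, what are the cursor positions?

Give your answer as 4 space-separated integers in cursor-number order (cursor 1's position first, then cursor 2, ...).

Answer: 2 5 7 5

Derivation:
After op 1 (add_cursor(1)): buffer="ebkkm" (len 5), cursors c1@0 c2@1 c4@1 c3@2, authorship .....
After op 2 (move_right): buffer="ebkkm" (len 5), cursors c1@1 c2@2 c4@2 c3@3, authorship .....
After op 3 (insert('a')): buffer="eabaakakm" (len 9), cursors c1@2 c2@5 c4@5 c3@7, authorship .1.24.3..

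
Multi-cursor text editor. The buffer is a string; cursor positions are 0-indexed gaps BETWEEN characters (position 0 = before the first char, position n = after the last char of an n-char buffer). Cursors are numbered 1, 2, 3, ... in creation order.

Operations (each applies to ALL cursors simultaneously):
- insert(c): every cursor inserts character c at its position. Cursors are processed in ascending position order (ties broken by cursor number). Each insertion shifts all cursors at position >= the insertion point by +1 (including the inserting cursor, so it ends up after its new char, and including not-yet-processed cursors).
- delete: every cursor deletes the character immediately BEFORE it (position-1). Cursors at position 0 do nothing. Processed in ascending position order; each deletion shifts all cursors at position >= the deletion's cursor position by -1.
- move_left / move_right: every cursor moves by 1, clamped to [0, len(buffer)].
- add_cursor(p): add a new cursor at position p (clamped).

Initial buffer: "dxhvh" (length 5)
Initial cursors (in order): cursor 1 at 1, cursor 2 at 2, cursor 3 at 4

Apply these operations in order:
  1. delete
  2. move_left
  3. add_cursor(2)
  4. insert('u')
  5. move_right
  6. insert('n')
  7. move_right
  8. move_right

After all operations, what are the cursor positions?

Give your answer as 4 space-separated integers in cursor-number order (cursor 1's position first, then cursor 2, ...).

After op 1 (delete): buffer="hh" (len 2), cursors c1@0 c2@0 c3@1, authorship ..
After op 2 (move_left): buffer="hh" (len 2), cursors c1@0 c2@0 c3@0, authorship ..
After op 3 (add_cursor(2)): buffer="hh" (len 2), cursors c1@0 c2@0 c3@0 c4@2, authorship ..
After op 4 (insert('u')): buffer="uuuhhu" (len 6), cursors c1@3 c2@3 c3@3 c4@6, authorship 123..4
After op 5 (move_right): buffer="uuuhhu" (len 6), cursors c1@4 c2@4 c3@4 c4@6, authorship 123..4
After op 6 (insert('n')): buffer="uuuhnnnhun" (len 10), cursors c1@7 c2@7 c3@7 c4@10, authorship 123.123.44
After op 7 (move_right): buffer="uuuhnnnhun" (len 10), cursors c1@8 c2@8 c3@8 c4@10, authorship 123.123.44
After op 8 (move_right): buffer="uuuhnnnhun" (len 10), cursors c1@9 c2@9 c3@9 c4@10, authorship 123.123.44

Answer: 9 9 9 10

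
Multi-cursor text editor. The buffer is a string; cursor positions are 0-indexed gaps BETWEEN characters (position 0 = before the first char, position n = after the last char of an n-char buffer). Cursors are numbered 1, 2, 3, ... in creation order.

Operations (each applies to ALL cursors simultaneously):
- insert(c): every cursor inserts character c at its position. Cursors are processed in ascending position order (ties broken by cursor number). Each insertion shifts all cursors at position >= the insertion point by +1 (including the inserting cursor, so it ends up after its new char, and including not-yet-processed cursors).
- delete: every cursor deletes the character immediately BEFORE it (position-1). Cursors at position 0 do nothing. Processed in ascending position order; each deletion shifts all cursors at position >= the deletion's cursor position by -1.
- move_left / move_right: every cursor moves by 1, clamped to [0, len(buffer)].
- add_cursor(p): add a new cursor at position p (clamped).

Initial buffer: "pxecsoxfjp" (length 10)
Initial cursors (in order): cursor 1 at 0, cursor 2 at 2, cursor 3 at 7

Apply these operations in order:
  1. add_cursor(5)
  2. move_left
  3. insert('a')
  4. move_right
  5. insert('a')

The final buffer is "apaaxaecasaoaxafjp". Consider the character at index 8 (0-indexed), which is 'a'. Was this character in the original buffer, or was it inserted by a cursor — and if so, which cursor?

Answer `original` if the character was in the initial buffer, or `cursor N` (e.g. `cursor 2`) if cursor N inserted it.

Answer: cursor 4

Derivation:
After op 1 (add_cursor(5)): buffer="pxecsoxfjp" (len 10), cursors c1@0 c2@2 c4@5 c3@7, authorship ..........
After op 2 (move_left): buffer="pxecsoxfjp" (len 10), cursors c1@0 c2@1 c4@4 c3@6, authorship ..........
After op 3 (insert('a')): buffer="apaxecasoaxfjp" (len 14), cursors c1@1 c2@3 c4@7 c3@10, authorship 1.2...4..3....
After op 4 (move_right): buffer="apaxecasoaxfjp" (len 14), cursors c1@2 c2@4 c4@8 c3@11, authorship 1.2...4..3....
After op 5 (insert('a')): buffer="apaaxaecasaoaxafjp" (len 18), cursors c1@3 c2@6 c4@11 c3@15, authorship 1.12.2..4.4.3.3...
Authorship (.=original, N=cursor N): 1 . 1 2 . 2 . . 4 . 4 . 3 . 3 . . .
Index 8: author = 4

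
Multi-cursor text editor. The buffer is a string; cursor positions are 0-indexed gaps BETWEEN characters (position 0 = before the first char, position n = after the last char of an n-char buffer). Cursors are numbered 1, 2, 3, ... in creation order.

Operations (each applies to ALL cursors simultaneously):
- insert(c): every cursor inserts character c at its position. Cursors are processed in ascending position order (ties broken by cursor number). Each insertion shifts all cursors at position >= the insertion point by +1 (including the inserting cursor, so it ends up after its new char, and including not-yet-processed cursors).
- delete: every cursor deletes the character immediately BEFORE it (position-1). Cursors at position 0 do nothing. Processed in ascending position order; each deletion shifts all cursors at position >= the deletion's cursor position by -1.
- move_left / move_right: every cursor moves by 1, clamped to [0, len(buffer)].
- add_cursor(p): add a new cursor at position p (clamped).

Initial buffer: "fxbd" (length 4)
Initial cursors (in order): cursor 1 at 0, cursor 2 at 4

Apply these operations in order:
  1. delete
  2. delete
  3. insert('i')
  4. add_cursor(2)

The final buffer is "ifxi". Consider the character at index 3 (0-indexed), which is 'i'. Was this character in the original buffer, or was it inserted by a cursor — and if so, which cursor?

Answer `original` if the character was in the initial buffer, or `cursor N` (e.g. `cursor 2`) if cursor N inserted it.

After op 1 (delete): buffer="fxb" (len 3), cursors c1@0 c2@3, authorship ...
After op 2 (delete): buffer="fx" (len 2), cursors c1@0 c2@2, authorship ..
After op 3 (insert('i')): buffer="ifxi" (len 4), cursors c1@1 c2@4, authorship 1..2
After op 4 (add_cursor(2)): buffer="ifxi" (len 4), cursors c1@1 c3@2 c2@4, authorship 1..2
Authorship (.=original, N=cursor N): 1 . . 2
Index 3: author = 2

Answer: cursor 2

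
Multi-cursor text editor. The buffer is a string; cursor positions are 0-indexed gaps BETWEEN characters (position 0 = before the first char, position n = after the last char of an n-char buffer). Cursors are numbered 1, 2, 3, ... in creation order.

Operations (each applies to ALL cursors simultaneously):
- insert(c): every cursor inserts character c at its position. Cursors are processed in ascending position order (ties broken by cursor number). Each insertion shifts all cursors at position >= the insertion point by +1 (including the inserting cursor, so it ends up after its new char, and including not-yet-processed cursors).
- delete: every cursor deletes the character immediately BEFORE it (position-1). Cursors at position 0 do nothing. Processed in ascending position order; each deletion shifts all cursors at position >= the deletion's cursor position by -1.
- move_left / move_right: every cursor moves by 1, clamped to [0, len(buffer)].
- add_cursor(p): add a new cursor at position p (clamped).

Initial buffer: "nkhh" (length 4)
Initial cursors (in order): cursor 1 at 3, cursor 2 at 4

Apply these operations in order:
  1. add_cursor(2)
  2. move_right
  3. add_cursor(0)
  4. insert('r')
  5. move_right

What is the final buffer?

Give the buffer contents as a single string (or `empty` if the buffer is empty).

After op 1 (add_cursor(2)): buffer="nkhh" (len 4), cursors c3@2 c1@3 c2@4, authorship ....
After op 2 (move_right): buffer="nkhh" (len 4), cursors c3@3 c1@4 c2@4, authorship ....
After op 3 (add_cursor(0)): buffer="nkhh" (len 4), cursors c4@0 c3@3 c1@4 c2@4, authorship ....
After op 4 (insert('r')): buffer="rnkhrhrr" (len 8), cursors c4@1 c3@5 c1@8 c2@8, authorship 4...3.12
After op 5 (move_right): buffer="rnkhrhrr" (len 8), cursors c4@2 c3@6 c1@8 c2@8, authorship 4...3.12

Answer: rnkhrhrr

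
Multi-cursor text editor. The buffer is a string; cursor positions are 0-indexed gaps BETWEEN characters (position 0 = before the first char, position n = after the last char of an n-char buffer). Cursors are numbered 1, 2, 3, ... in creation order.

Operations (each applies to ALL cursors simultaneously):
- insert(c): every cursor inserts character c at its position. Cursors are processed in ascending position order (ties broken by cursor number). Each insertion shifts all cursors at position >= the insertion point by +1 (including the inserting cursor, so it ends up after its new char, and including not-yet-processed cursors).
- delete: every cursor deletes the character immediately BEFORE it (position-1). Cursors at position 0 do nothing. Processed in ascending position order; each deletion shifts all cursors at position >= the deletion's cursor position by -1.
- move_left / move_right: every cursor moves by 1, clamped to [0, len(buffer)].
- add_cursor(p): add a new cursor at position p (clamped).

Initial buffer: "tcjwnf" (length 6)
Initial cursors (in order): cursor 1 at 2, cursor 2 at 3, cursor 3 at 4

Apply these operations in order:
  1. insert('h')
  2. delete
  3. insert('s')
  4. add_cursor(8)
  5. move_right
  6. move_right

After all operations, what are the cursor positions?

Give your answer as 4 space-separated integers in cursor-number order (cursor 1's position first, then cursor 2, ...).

After op 1 (insert('h')): buffer="tchjhwhnf" (len 9), cursors c1@3 c2@5 c3@7, authorship ..1.2.3..
After op 2 (delete): buffer="tcjwnf" (len 6), cursors c1@2 c2@3 c3@4, authorship ......
After op 3 (insert('s')): buffer="tcsjswsnf" (len 9), cursors c1@3 c2@5 c3@7, authorship ..1.2.3..
After op 4 (add_cursor(8)): buffer="tcsjswsnf" (len 9), cursors c1@3 c2@5 c3@7 c4@8, authorship ..1.2.3..
After op 5 (move_right): buffer="tcsjswsnf" (len 9), cursors c1@4 c2@6 c3@8 c4@9, authorship ..1.2.3..
After op 6 (move_right): buffer="tcsjswsnf" (len 9), cursors c1@5 c2@7 c3@9 c4@9, authorship ..1.2.3..

Answer: 5 7 9 9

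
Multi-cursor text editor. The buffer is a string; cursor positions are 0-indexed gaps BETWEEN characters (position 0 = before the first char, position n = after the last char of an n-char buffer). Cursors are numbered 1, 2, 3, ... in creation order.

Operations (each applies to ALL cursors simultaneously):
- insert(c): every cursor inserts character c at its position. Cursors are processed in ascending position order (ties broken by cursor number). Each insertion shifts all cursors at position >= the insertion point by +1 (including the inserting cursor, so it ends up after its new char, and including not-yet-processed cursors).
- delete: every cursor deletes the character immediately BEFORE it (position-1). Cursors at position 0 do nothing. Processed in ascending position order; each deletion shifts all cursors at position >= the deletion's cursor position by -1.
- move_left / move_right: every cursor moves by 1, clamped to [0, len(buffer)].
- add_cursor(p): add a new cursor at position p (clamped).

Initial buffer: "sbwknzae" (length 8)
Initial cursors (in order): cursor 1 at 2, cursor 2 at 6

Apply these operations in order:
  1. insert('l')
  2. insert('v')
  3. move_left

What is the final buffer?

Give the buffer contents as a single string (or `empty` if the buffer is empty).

After op 1 (insert('l')): buffer="sblwknzlae" (len 10), cursors c1@3 c2@8, authorship ..1....2..
After op 2 (insert('v')): buffer="sblvwknzlvae" (len 12), cursors c1@4 c2@10, authorship ..11....22..
After op 3 (move_left): buffer="sblvwknzlvae" (len 12), cursors c1@3 c2@9, authorship ..11....22..

Answer: sblvwknzlvae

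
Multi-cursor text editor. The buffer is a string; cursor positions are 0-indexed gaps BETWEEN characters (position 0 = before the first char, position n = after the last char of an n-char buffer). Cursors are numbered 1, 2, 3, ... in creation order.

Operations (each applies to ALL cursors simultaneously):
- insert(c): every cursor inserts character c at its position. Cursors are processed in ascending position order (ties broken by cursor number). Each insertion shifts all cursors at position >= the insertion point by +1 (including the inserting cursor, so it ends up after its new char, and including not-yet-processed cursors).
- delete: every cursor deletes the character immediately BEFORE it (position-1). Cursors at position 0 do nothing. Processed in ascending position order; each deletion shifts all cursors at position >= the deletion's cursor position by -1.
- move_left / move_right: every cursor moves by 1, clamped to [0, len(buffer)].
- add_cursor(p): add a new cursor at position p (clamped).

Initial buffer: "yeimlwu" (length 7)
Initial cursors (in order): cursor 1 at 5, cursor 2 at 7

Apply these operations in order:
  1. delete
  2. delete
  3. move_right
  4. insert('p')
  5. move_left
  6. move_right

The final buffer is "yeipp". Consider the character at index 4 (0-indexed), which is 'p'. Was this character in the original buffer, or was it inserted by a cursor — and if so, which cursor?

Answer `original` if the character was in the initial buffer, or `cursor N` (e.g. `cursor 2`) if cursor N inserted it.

After op 1 (delete): buffer="yeimw" (len 5), cursors c1@4 c2@5, authorship .....
After op 2 (delete): buffer="yei" (len 3), cursors c1@3 c2@3, authorship ...
After op 3 (move_right): buffer="yei" (len 3), cursors c1@3 c2@3, authorship ...
After op 4 (insert('p')): buffer="yeipp" (len 5), cursors c1@5 c2@5, authorship ...12
After op 5 (move_left): buffer="yeipp" (len 5), cursors c1@4 c2@4, authorship ...12
After op 6 (move_right): buffer="yeipp" (len 5), cursors c1@5 c2@5, authorship ...12
Authorship (.=original, N=cursor N): . . . 1 2
Index 4: author = 2

Answer: cursor 2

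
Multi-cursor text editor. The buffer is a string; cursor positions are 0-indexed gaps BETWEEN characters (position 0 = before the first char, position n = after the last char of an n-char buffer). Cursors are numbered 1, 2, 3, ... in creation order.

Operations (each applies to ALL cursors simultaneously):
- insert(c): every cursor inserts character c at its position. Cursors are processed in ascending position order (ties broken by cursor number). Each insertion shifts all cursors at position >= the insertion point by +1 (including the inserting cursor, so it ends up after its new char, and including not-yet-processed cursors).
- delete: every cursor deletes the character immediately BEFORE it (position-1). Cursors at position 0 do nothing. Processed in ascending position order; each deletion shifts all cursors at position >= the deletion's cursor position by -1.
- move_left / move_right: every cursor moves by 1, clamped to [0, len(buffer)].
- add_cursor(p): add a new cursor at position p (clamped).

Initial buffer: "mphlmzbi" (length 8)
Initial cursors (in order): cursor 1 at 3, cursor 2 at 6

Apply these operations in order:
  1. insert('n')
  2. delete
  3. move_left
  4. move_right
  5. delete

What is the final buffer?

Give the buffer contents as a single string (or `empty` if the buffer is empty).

After op 1 (insert('n')): buffer="mphnlmznbi" (len 10), cursors c1@4 c2@8, authorship ...1...2..
After op 2 (delete): buffer="mphlmzbi" (len 8), cursors c1@3 c2@6, authorship ........
After op 3 (move_left): buffer="mphlmzbi" (len 8), cursors c1@2 c2@5, authorship ........
After op 4 (move_right): buffer="mphlmzbi" (len 8), cursors c1@3 c2@6, authorship ........
After op 5 (delete): buffer="mplmbi" (len 6), cursors c1@2 c2@4, authorship ......

Answer: mplmbi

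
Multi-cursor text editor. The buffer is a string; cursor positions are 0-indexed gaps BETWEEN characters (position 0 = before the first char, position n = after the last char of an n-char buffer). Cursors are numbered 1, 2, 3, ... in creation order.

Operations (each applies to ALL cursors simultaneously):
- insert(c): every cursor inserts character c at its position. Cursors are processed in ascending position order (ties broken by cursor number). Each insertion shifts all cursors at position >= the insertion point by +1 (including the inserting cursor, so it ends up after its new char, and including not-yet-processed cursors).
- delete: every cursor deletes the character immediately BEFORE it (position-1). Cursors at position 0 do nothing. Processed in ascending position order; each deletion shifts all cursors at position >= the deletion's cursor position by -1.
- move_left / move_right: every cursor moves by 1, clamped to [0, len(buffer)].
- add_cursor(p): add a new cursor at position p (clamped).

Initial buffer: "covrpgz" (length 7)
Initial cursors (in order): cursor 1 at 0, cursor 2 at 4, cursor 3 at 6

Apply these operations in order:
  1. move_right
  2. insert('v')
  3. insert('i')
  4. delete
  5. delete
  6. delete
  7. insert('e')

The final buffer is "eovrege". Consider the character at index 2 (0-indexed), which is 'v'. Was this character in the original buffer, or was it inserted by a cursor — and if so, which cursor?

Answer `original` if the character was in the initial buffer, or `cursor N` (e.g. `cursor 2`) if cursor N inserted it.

After op 1 (move_right): buffer="covrpgz" (len 7), cursors c1@1 c2@5 c3@7, authorship .......
After op 2 (insert('v')): buffer="cvovrpvgzv" (len 10), cursors c1@2 c2@7 c3@10, authorship .1....2..3
After op 3 (insert('i')): buffer="cviovrpvigzvi" (len 13), cursors c1@3 c2@9 c3@13, authorship .11....22..33
After op 4 (delete): buffer="cvovrpvgzv" (len 10), cursors c1@2 c2@7 c3@10, authorship .1....2..3
After op 5 (delete): buffer="covrpgz" (len 7), cursors c1@1 c2@5 c3@7, authorship .......
After op 6 (delete): buffer="ovrg" (len 4), cursors c1@0 c2@3 c3@4, authorship ....
After op 7 (insert('e')): buffer="eovrege" (len 7), cursors c1@1 c2@5 c3@7, authorship 1...2.3
Authorship (.=original, N=cursor N): 1 . . . 2 . 3
Index 2: author = original

Answer: original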